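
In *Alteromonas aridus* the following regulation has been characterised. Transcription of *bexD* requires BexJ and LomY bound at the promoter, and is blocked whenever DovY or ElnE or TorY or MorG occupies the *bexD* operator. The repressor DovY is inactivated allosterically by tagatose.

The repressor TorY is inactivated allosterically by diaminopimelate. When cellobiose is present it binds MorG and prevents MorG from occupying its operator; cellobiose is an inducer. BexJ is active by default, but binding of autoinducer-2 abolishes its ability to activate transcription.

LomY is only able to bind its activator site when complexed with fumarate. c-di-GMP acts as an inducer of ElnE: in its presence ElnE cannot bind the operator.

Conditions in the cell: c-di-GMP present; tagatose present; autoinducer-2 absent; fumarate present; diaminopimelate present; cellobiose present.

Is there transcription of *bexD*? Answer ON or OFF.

ON

Autoinducer-2 is absent, so BexJ is active.
Tagatose is present, so DovY is inactive.
c-di-GMP is present, so ElnE is inactive.
Fumarate is present, so LomY is active.
Diaminopimelate is present, so TorY is inactive.
Cellobiose is present, so MorG is inactive.
No repressor is bound and BexJ and LomY are active, so *bexD* is transcribed.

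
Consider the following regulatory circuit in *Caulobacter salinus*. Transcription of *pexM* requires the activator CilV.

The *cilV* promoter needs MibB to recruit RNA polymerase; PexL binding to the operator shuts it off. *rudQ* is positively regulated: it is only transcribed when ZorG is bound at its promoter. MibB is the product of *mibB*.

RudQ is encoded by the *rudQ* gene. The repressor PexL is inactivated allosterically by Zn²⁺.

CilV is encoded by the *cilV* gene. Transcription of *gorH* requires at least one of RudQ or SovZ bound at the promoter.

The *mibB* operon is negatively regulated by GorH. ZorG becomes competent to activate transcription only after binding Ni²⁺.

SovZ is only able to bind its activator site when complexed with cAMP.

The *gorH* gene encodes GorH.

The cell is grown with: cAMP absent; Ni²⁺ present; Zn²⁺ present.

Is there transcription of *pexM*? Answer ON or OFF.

OFF

Ni²⁺ is present, so ZorG is active.
No repressor is bound and ZorG is active, so *rudQ* is transcribed.
So RudQ is produced and active.
cAMP is absent, so SovZ is inactive.
Activator RudQ is present, so *gorH* is transcribed.
So GorH is produced and active.
With repressor GorH bound, *mibB* is not transcribed.
So MibB is not produced.
Zn²⁺ is present, so PexL is inactive.
Required activator MibB is absent, so *cilV* is not transcribed.
So CilV is not produced.
Required activator CilV is absent, so *pexM* is not transcribed.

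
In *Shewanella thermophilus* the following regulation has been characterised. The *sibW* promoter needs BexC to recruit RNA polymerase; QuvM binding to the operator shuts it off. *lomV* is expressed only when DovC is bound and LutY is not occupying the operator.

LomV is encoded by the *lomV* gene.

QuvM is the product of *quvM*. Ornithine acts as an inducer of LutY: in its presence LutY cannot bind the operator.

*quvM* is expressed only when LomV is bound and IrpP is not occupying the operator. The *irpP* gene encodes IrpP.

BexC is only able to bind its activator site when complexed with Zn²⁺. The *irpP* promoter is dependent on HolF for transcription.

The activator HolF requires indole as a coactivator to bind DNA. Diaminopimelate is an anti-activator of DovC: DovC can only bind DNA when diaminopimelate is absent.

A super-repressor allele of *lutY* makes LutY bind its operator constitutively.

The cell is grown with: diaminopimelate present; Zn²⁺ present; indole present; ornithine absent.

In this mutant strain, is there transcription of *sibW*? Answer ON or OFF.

Zn²⁺ is present, so BexC is active.
Indole is present, so HolF is active.
No repressor is bound and HolF is active, so *irpP* is transcribed.
So IrpP is produced and active.
LutY is constitutively active in this strain.
Diaminopimelate is present, so DovC is inactive.
With repressor LutY bound, *lomV* is not transcribed.
So LomV is not produced.
With repressor IrpP bound, *quvM* is not transcribed.
So QuvM is not produced.
No repressor is bound and BexC is active, so *sibW* is transcribed.

ON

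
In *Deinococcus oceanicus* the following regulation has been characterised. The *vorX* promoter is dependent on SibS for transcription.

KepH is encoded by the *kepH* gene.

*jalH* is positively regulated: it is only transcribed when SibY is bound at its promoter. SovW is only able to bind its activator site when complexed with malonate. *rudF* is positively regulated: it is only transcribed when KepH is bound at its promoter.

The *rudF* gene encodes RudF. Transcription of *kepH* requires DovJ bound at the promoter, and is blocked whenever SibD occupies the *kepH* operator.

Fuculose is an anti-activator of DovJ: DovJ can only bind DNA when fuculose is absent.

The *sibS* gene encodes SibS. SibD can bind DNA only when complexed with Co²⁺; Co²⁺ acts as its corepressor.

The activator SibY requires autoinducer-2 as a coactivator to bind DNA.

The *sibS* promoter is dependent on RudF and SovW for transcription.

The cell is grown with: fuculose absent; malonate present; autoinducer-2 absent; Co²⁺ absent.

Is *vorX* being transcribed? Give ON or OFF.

ON

Fuculose is absent, so DovJ is active.
Co²⁺ is absent, so SibD is inactive.
No repressor is bound and DovJ is active, so *kepH* is transcribed.
So KepH is produced and active.
No repressor is bound and KepH is active, so *rudF* is transcribed.
So RudF is produced and active.
Malonate is present, so SovW is active.
No repressor is bound and RudF and SovW are active, so *sibS* is transcribed.
So SibS is produced and active.
No repressor is bound and SibS is active, so *vorX* is transcribed.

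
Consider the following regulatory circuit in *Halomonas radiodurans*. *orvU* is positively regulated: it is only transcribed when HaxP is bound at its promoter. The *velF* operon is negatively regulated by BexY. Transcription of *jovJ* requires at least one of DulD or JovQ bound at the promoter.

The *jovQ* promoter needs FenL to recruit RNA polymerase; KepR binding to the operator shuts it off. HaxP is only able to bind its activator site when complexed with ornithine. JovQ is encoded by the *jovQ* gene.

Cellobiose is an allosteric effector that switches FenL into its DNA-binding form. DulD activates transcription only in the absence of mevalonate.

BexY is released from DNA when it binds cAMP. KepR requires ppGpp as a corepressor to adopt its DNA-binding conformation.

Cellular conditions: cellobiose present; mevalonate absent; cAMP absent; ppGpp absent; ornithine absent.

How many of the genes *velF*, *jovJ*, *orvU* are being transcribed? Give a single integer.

cAMP is absent, so BexY is active.
With repressor BexY bound, *velF* is not transcribed.
→ *velF* is OFF.
Mevalonate is absent, so DulD is active.
Cellobiose is present, so FenL is active.
ppGpp is absent, so KepR is inactive.
No repressor is bound and FenL is active, so *jovQ* is transcribed.
So JovQ is produced and active.
Activator DulD is present, so *jovJ* is transcribed.
→ *jovJ* is ON.
Ornithine is absent, so HaxP is inactive.
Required activator HaxP is absent, so *orvU* is not transcribed.
→ *orvU* is OFF.
1 of the 3 genes is transcribed.

1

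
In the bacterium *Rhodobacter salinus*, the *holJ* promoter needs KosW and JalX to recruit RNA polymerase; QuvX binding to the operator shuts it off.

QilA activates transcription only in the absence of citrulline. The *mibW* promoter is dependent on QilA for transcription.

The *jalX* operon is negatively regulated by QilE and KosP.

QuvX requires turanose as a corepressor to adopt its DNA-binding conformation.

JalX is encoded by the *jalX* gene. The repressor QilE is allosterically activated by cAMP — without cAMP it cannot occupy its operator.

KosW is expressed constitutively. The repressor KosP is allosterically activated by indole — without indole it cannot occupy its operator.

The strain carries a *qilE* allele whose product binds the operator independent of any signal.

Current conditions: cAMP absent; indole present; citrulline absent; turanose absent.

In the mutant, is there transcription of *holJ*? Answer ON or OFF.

KosW is produced constitutively and is active.
Turanose is absent, so QuvX is inactive.
QilE is constitutively active in this strain.
Indole is present, so KosP is active.
With repressor QilE bound, *jalX* is not transcribed.
So JalX is not produced.
Required activator JalX is absent, so *holJ* is not transcribed.

OFF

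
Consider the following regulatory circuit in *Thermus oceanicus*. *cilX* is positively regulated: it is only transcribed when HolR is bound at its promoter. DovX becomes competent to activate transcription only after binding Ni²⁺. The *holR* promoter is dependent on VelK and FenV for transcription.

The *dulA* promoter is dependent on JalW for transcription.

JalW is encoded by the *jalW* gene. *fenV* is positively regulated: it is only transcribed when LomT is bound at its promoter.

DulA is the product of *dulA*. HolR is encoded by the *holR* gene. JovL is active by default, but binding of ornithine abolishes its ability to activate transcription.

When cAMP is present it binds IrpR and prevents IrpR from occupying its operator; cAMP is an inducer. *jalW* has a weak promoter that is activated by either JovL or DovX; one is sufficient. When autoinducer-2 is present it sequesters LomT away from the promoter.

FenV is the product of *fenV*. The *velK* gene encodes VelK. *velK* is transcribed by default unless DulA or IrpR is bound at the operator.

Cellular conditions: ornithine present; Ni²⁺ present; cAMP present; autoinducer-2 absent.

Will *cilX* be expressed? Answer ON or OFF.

OFF

Ornithine is present, so JovL is inactive.
Ni²⁺ is present, so DovX is active.
Activator DovX is present, so *jalW* is transcribed.
So JalW is produced and active.
No repressor is bound and JalW is active, so *dulA* is transcribed.
So DulA is produced and active.
cAMP is present, so IrpR is inactive.
With repressor DulA bound, *velK* is not transcribed.
So VelK is not produced.
Autoinducer-2 is absent, so LomT is active.
No repressor is bound and LomT is active, so *fenV* is transcribed.
So FenV is produced and active.
Required activator VelK is absent, so *holR* is not transcribed.
So HolR is not produced.
Required activator HolR is absent, so *cilX* is not transcribed.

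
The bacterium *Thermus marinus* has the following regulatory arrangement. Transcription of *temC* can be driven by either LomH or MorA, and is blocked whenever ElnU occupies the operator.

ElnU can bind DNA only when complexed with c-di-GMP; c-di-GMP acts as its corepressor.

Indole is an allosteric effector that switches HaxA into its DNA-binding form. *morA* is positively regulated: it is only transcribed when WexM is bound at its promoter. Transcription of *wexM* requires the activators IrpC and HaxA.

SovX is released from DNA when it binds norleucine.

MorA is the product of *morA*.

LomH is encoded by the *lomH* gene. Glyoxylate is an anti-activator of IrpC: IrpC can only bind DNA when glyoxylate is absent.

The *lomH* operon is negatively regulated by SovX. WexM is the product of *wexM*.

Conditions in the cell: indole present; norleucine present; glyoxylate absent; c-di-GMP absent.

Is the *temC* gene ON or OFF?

ON

Norleucine is present, so SovX is inactive.
With no repressor bound, *lomH* is transcribed.
So LomH is produced and active.
c-di-GMP is absent, so ElnU is inactive.
Glyoxylate is absent, so IrpC is active.
Indole is present, so HaxA is active.
No repressor is bound and IrpC and HaxA are active, so *wexM* is transcribed.
So WexM is produced and active.
No repressor is bound and WexM is active, so *morA* is transcribed.
So MorA is produced and active.
Activator LomH is present, so *temC* is transcribed.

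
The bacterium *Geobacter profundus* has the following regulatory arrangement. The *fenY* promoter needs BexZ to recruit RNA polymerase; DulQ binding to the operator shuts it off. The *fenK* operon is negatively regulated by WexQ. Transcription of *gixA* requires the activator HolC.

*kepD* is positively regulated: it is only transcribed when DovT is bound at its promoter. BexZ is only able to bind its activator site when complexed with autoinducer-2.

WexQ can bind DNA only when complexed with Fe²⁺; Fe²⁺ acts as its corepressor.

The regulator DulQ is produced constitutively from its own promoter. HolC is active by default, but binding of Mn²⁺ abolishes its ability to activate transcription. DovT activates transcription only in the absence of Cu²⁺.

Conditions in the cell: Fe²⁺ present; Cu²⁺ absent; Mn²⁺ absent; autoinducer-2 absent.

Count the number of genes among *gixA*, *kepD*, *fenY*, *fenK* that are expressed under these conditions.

2

Mn²⁺ is absent, so HolC is active.
No repressor is bound and HolC is active, so *gixA* is transcribed.
→ *gixA* is ON.
Cu²⁺ is absent, so DovT is active.
No repressor is bound and DovT is active, so *kepD* is transcribed.
→ *kepD* is ON.
DulQ is produced constitutively and is active.
Autoinducer-2 is absent, so BexZ is inactive.
With repressor DulQ bound, *fenY* is not transcribed.
→ *fenY* is OFF.
Fe²⁺ is present, so WexQ is active.
With repressor WexQ bound, *fenK* is not transcribed.
→ *fenK* is OFF.
2 of the 4 genes are transcribed.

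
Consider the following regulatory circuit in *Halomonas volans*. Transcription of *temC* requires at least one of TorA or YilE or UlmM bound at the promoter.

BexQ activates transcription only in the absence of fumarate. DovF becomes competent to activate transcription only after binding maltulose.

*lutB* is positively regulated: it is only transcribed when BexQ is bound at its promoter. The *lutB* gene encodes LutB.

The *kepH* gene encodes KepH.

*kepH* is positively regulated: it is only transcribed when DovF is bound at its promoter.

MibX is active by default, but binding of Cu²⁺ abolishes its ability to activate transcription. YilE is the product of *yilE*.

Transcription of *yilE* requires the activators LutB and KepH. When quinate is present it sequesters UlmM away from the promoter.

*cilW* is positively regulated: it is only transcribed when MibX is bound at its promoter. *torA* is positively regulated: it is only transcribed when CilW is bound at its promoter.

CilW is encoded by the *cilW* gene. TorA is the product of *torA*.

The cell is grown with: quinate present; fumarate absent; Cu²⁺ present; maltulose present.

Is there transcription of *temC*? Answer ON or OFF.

Cu²⁺ is present, so MibX is inactive.
Required activator MibX is absent, so *cilW* is not transcribed.
So CilW is not produced.
Required activator CilW is absent, so *torA* is not transcribed.
So TorA is not produced.
Fumarate is absent, so BexQ is active.
No repressor is bound and BexQ is active, so *lutB* is transcribed.
So LutB is produced and active.
Maltulose is present, so DovF is active.
No repressor is bound and DovF is active, so *kepH* is transcribed.
So KepH is produced and active.
No repressor is bound and LutB and KepH are active, so *yilE* is transcribed.
So YilE is produced and active.
Quinate is present, so UlmM is inactive.
Activator YilE is present, so *temC* is transcribed.

ON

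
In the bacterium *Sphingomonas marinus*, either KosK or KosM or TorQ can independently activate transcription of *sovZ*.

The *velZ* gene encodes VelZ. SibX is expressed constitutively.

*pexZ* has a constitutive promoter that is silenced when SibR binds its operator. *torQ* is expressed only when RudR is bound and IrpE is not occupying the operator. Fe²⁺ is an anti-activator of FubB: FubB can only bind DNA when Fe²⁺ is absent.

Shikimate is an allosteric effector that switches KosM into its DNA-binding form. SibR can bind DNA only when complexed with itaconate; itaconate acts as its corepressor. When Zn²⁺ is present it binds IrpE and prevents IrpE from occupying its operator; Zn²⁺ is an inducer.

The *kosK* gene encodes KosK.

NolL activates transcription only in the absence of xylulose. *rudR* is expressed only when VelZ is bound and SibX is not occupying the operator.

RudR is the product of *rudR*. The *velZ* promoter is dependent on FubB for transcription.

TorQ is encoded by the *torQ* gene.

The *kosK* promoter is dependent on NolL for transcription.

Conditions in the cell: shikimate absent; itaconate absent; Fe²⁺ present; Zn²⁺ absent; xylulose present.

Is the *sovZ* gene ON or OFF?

OFF

Xylulose is present, so NolL is inactive.
Required activator NolL is absent, so *kosK* is not transcribed.
So KosK is not produced.
Shikimate is absent, so KosM is inactive.
Zn²⁺ is absent, so IrpE is active.
Fe²⁺ is present, so FubB is inactive.
Required activator FubB is absent, so *velZ* is not transcribed.
So VelZ is not produced.
SibX is produced constitutively and is active.
With repressor SibX bound, *rudR* is not transcribed.
So RudR is not produced.
With repressor IrpE bound, *torQ* is not transcribed.
So TorQ is not produced.
No activator is available at the *sovZ* promoter, so *sovZ* is not transcribed.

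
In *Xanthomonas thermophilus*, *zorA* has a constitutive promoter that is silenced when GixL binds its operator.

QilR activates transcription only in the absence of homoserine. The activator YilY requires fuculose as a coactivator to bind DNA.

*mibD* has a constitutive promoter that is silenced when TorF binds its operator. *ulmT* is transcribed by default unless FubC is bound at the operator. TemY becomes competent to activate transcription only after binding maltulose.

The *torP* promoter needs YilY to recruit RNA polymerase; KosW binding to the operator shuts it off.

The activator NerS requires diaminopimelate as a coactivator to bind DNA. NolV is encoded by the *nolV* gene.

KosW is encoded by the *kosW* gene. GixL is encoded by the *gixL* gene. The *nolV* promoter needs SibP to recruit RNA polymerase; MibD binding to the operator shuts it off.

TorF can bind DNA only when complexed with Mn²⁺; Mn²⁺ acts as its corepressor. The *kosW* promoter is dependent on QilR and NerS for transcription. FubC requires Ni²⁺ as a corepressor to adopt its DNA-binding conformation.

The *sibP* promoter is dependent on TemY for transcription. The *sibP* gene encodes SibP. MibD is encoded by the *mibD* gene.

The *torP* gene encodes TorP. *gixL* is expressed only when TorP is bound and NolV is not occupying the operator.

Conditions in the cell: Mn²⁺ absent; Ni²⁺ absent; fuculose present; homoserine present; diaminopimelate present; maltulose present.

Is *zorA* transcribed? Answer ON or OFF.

OFF

Homoserine is present, so QilR is inactive.
Diaminopimelate is present, so NerS is active.
Required activator QilR is absent, so *kosW* is not transcribed.
So KosW is not produced.
Fuculose is present, so YilY is active.
No repressor is bound and YilY is active, so *torP* is transcribed.
So TorP is produced and active.
Mn²⁺ is absent, so TorF is inactive.
With no repressor bound, *mibD* is transcribed.
So MibD is produced and active.
Maltulose is present, so TemY is active.
No repressor is bound and TemY is active, so *sibP* is transcribed.
So SibP is produced and active.
With repressor MibD bound, *nolV* is not transcribed.
So NolV is not produced.
No repressor is bound and TorP is active, so *gixL* is transcribed.
So GixL is produced and active.
With repressor GixL bound, *zorA* is not transcribed.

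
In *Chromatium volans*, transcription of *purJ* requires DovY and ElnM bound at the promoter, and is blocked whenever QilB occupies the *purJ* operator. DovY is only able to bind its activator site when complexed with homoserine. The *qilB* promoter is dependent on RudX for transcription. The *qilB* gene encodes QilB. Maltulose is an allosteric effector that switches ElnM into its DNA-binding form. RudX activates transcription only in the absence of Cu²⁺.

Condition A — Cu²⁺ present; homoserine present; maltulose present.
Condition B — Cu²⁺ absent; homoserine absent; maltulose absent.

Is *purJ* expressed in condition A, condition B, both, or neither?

A only

Condition A:
Cu²⁺ is present, so RudX is inactive.
Required activator RudX is absent, so *qilB* is not transcribed.
So QilB is not produced.
Homoserine is present, so DovY is active.
Maltulose is present, so ElnM is active.
No repressor is bound and DovY and ElnM are active, so *purJ* is transcribed.
→ *purJ* is ON in A.
Condition B:
Cu²⁺ is absent, so RudX is active.
No repressor is bound and RudX is active, so *qilB* is transcribed.
So QilB is produced and active.
Homoserine is absent, so DovY is inactive.
Maltulose is absent, so ElnM is inactive.
With repressor QilB bound, *purJ* is not transcribed.
→ *purJ* is OFF in B.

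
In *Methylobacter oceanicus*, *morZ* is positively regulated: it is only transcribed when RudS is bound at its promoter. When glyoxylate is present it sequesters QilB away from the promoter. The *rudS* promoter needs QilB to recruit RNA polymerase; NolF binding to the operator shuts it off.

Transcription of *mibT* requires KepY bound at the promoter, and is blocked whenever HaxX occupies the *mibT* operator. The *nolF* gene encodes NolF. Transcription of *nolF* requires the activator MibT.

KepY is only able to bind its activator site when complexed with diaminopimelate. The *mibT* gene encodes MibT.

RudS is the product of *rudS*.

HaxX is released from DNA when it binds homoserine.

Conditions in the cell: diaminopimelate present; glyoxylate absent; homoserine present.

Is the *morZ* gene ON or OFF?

Homoserine is present, so HaxX is inactive.
Diaminopimelate is present, so KepY is active.
No repressor is bound and KepY is active, so *mibT* is transcribed.
So MibT is produced and active.
No repressor is bound and MibT is active, so *nolF* is transcribed.
So NolF is produced and active.
Glyoxylate is absent, so QilB is active.
With repressor NolF bound, *rudS* is not transcribed.
So RudS is not produced.
Required activator RudS is absent, so *morZ* is not transcribed.

OFF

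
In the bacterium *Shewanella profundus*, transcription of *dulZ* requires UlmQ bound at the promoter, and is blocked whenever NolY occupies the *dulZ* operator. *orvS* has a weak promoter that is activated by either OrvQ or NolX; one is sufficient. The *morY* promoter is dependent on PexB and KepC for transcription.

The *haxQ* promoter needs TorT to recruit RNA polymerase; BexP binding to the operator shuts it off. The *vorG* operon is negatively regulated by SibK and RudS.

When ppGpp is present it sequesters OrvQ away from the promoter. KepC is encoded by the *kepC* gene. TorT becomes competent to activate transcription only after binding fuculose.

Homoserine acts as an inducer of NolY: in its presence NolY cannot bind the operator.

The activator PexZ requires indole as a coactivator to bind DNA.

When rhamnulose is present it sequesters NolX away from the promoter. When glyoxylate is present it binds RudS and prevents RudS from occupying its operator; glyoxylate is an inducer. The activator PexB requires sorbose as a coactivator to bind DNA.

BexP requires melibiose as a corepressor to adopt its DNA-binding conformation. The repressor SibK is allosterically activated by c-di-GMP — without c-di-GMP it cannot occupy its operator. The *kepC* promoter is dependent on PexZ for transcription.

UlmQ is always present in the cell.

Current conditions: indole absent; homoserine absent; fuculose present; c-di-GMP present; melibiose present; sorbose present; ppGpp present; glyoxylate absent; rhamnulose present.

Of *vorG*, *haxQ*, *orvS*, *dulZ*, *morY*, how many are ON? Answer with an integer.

c-di-GMP is present, so SibK is active.
Glyoxylate is absent, so RudS is active.
With repressor SibK bound, *vorG* is not transcribed.
→ *vorG* is OFF.
Melibiose is present, so BexP is active.
Fuculose is present, so TorT is active.
With repressor BexP bound, *haxQ* is not transcribed.
→ *haxQ* is OFF.
ppGpp is present, so OrvQ is inactive.
Rhamnulose is present, so NolX is inactive.
No activator is available at the *orvS* promoter, so *orvS* is not transcribed.
→ *orvS* is OFF.
UlmQ is produced constitutively and is active.
Homoserine is absent, so NolY is active.
With repressor NolY bound, *dulZ* is not transcribed.
→ *dulZ* is OFF.
Sorbose is present, so PexB is active.
Indole is absent, so PexZ is inactive.
Required activator PexZ is absent, so *kepC* is not transcribed.
So KepC is not produced.
Required activator KepC is absent, so *morY* is not transcribed.
→ *morY* is OFF.
0 of the 5 genes are transcribed.

0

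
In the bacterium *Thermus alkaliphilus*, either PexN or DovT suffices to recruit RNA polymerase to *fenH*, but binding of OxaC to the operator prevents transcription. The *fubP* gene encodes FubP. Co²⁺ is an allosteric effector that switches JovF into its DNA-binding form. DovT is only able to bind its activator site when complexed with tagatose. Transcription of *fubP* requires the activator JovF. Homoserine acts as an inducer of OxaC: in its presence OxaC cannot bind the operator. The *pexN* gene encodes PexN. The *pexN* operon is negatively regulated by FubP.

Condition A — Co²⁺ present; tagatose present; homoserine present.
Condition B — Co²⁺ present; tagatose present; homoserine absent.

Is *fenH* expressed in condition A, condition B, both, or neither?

Condition A:
Co²⁺ is present, so JovF is active.
No repressor is bound and JovF is active, so *fubP* is transcribed.
So FubP is produced and active.
With repressor FubP bound, *pexN* is not transcribed.
So PexN is not produced.
Tagatose is present, so DovT is active.
Homoserine is present, so OxaC is inactive.
Activator DovT is present, so *fenH* is transcribed.
→ *fenH* is ON in A.
Condition B:
Co²⁺ is present, so JovF is active.
No repressor is bound and JovF is active, so *fubP* is transcribed.
So FubP is produced and active.
With repressor FubP bound, *pexN* is not transcribed.
So PexN is not produced.
Tagatose is present, so DovT is active.
Homoserine is absent, so OxaC is active.
With repressor OxaC bound, *fenH* is not transcribed.
→ *fenH* is OFF in B.

A only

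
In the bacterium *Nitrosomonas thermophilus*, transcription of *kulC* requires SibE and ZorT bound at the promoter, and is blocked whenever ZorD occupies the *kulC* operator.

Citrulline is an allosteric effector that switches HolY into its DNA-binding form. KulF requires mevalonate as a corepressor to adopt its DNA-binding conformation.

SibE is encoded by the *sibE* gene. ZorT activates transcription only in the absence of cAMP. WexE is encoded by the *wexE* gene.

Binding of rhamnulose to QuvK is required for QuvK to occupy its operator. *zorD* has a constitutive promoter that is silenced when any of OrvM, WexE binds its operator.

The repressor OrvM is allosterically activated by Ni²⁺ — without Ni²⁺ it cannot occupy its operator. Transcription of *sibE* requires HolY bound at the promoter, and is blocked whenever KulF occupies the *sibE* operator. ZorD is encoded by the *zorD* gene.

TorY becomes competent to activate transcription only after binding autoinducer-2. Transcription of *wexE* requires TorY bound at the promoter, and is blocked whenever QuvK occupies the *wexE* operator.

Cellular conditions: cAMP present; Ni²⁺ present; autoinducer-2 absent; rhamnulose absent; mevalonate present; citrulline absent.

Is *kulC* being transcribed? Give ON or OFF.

Ni²⁺ is present, so OrvM is active.
Rhamnulose is absent, so QuvK is inactive.
Autoinducer-2 is absent, so TorY is inactive.
Required activator TorY is absent, so *wexE* is not transcribed.
So WexE is not produced.
With repressor OrvM bound, *zorD* is not transcribed.
So ZorD is not produced.
Mevalonate is present, so KulF is active.
Citrulline is absent, so HolY is inactive.
With repressor KulF bound, *sibE* is not transcribed.
So SibE is not produced.
cAMP is present, so ZorT is inactive.
Required activator SibE is absent, so *kulC* is not transcribed.

OFF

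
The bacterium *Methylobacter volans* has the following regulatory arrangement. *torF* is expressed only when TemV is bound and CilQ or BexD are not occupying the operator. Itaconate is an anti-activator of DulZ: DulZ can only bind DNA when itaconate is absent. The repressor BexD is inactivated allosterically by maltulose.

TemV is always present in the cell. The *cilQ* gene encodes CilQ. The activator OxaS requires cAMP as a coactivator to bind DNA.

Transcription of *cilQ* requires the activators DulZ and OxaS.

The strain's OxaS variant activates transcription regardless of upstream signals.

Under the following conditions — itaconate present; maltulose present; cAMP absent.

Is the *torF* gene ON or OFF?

ON

Itaconate is present, so DulZ is inactive.
OxaS is constitutively active in this strain.
Required activator DulZ is absent, so *cilQ* is not transcribed.
So CilQ is not produced.
Maltulose is present, so BexD is inactive.
TemV is produced constitutively and is active.
No repressor is bound and TemV is active, so *torF* is transcribed.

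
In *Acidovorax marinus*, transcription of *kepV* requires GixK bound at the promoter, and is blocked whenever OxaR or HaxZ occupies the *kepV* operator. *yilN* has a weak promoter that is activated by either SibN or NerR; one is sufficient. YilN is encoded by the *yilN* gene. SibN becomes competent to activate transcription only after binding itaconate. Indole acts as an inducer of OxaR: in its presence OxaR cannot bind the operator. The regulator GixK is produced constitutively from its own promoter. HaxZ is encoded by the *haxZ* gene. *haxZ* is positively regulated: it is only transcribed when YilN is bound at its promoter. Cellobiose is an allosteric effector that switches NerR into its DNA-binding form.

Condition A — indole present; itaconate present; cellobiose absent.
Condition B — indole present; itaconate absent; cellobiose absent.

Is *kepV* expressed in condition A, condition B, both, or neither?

B only

Condition A:
Indole is present, so OxaR is inactive.
GixK is produced constitutively and is active.
Itaconate is present, so SibN is active.
Cellobiose is absent, so NerR is inactive.
Activator SibN is present, so *yilN* is transcribed.
So YilN is produced and active.
No repressor is bound and YilN is active, so *haxZ* is transcribed.
So HaxZ is produced and active.
With repressor HaxZ bound, *kepV* is not transcribed.
→ *kepV* is OFF in A.
Condition B:
Indole is present, so OxaR is inactive.
GixK is produced constitutively and is active.
Itaconate is absent, so SibN is inactive.
Cellobiose is absent, so NerR is inactive.
No activator is available at the *yilN* promoter, so *yilN* is not transcribed.
So YilN is not produced.
Required activator YilN is absent, so *haxZ* is not transcribed.
So HaxZ is not produced.
No repressor is bound and GixK is active, so *kepV* is transcribed.
→ *kepV* is ON in B.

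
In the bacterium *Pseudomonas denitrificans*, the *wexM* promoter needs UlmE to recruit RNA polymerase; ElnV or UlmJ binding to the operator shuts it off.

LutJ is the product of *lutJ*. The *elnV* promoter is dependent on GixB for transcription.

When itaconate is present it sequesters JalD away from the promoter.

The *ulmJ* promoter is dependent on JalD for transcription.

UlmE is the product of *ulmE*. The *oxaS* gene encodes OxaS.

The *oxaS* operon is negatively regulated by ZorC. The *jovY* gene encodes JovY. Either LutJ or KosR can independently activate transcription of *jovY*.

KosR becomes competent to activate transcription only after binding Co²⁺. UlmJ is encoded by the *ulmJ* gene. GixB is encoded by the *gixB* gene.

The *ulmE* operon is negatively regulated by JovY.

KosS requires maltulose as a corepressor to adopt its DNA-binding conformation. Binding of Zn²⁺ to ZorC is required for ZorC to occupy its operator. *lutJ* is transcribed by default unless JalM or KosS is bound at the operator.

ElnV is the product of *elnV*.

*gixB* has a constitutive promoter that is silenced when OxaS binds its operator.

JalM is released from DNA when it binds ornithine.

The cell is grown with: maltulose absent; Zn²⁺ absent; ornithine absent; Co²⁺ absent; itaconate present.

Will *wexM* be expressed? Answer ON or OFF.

Ornithine is absent, so JalM is active.
Maltulose is absent, so KosS is inactive.
With repressor JalM bound, *lutJ* is not transcribed.
So LutJ is not produced.
Co²⁺ is absent, so KosR is inactive.
No activator is available at the *jovY* promoter, so *jovY* is not transcribed.
So JovY is not produced.
With no repressor bound, *ulmE* is transcribed.
So UlmE is produced and active.
Zn²⁺ is absent, so ZorC is inactive.
With no repressor bound, *oxaS* is transcribed.
So OxaS is produced and active.
With repressor OxaS bound, *gixB* is not transcribed.
So GixB is not produced.
Required activator GixB is absent, so *elnV* is not transcribed.
So ElnV is not produced.
Itaconate is present, so JalD is inactive.
Required activator JalD is absent, so *ulmJ* is not transcribed.
So UlmJ is not produced.
No repressor is bound and UlmE is active, so *wexM* is transcribed.

ON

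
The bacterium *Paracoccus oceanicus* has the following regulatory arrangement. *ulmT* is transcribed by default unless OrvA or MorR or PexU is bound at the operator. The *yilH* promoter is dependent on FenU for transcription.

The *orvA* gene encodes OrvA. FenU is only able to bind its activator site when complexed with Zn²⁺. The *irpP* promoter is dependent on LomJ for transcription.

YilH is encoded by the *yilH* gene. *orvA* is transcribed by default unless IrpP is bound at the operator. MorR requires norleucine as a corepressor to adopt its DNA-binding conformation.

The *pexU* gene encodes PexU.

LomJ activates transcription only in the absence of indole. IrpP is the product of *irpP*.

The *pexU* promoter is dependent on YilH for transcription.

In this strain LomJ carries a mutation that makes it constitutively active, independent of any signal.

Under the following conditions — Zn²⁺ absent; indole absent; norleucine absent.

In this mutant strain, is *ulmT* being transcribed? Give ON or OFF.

ON

LomJ is constitutively active in this strain.
No repressor is bound and LomJ is active, so *irpP* is transcribed.
So IrpP is produced and active.
With repressor IrpP bound, *orvA* is not transcribed.
So OrvA is not produced.
Norleucine is absent, so MorR is inactive.
Zn²⁺ is absent, so FenU is inactive.
Required activator FenU is absent, so *yilH* is not transcribed.
So YilH is not produced.
Required activator YilH is absent, so *pexU* is not transcribed.
So PexU is not produced.
With no repressor bound, *ulmT* is transcribed.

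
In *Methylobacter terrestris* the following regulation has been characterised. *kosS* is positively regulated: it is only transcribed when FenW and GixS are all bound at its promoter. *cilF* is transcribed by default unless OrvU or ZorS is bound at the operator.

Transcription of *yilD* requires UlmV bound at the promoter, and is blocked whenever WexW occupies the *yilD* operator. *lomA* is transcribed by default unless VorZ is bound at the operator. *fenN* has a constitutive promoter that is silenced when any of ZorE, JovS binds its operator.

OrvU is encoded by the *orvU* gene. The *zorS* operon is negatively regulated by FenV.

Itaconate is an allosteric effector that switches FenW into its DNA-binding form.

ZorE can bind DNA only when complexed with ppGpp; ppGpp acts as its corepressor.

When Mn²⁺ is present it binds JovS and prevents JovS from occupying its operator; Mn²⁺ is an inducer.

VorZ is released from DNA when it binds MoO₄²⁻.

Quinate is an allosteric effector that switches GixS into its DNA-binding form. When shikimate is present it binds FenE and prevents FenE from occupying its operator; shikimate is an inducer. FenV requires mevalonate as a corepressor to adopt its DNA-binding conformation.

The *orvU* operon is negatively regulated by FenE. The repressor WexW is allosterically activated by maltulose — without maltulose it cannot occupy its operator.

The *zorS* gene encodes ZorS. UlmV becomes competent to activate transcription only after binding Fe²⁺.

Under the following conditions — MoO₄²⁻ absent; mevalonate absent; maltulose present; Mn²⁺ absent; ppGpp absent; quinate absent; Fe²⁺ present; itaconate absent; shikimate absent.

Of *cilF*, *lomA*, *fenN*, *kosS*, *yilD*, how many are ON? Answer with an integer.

0

Shikimate is absent, so FenE is active.
With repressor FenE bound, *orvU* is not transcribed.
So OrvU is not produced.
Mevalonate is absent, so FenV is inactive.
With no repressor bound, *zorS* is transcribed.
So ZorS is produced and active.
With repressor ZorS bound, *cilF* is not transcribed.
→ *cilF* is OFF.
MoO₄²⁻ is absent, so VorZ is active.
With repressor VorZ bound, *lomA* is not transcribed.
→ *lomA* is OFF.
ppGpp is absent, so ZorE is inactive.
Mn²⁺ is absent, so JovS is active.
With repressor JovS bound, *fenN* is not transcribed.
→ *fenN* is OFF.
Itaconate is absent, so FenW is inactive.
Quinate is absent, so GixS is inactive.
Required activator FenW is absent, so *kosS* is not transcribed.
→ *kosS* is OFF.
Fe²⁺ is present, so UlmV is active.
Maltulose is present, so WexW is active.
With repressor WexW bound, *yilD* is not transcribed.
→ *yilD* is OFF.
0 of the 5 genes are transcribed.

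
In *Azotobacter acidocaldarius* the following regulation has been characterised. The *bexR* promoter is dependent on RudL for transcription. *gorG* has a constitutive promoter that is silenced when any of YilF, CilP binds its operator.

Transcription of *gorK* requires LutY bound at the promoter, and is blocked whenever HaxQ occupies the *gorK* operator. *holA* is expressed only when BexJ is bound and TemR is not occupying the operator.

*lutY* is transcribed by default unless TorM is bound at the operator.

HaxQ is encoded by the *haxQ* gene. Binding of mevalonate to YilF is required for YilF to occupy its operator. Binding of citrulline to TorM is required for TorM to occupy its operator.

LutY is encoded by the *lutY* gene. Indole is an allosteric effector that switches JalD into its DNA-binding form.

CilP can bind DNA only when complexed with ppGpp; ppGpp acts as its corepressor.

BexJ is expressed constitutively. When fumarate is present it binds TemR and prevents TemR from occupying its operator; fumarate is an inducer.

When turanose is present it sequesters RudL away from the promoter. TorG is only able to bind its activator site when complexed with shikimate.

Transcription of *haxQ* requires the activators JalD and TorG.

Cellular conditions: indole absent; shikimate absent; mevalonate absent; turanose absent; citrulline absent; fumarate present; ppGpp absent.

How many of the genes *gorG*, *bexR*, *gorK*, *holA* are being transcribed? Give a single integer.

4

Mevalonate is absent, so YilF is inactive.
ppGpp is absent, so CilP is inactive.
With no repressor bound, *gorG* is transcribed.
→ *gorG* is ON.
Turanose is absent, so RudL is active.
No repressor is bound and RudL is active, so *bexR* is transcribed.
→ *bexR* is ON.
Indole is absent, so JalD is inactive.
Shikimate is absent, so TorG is inactive.
Required activator JalD is absent, so *haxQ* is not transcribed.
So HaxQ is not produced.
Citrulline is absent, so TorM is inactive.
With no repressor bound, *lutY* is transcribed.
So LutY is produced and active.
No repressor is bound and LutY is active, so *gorK* is transcribed.
→ *gorK* is ON.
BexJ is produced constitutively and is active.
Fumarate is present, so TemR is inactive.
No repressor is bound and BexJ is active, so *holA* is transcribed.
→ *holA* is ON.
4 of the 4 genes are transcribed.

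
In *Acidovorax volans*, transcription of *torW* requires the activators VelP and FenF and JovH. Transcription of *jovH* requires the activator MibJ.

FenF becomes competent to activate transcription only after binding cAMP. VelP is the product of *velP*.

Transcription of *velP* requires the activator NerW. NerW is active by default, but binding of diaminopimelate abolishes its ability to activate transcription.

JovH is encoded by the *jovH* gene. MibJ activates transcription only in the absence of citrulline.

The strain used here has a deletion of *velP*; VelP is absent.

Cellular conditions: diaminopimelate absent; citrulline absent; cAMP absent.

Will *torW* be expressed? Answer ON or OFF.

OFF

VelP is non-functional in this strain, so it has no effect.
cAMP is absent, so FenF is inactive.
Citrulline is absent, so MibJ is active.
No repressor is bound and MibJ is active, so *jovH* is transcribed.
So JovH is produced and active.
Required activator VelP is absent, so *torW* is not transcribed.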